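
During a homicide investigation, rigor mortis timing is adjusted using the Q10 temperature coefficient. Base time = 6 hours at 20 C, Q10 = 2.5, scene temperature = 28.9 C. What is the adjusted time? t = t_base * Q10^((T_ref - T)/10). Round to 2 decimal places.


Rigor mortis time adjustment:
Exponent = (T_ref - T_actual) / 10 = (20 - 28.9) / 10 = -0.89
Q10 factor = 2.5^-0.89 = 0.44242
t_adjusted = 6 * 0.44242 = 2.65 hours

2.65


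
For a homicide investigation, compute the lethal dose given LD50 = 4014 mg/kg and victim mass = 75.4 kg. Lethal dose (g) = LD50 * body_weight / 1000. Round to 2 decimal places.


Lethal dose calculation:
Lethal dose = LD50 * body_weight / 1000
= 4014 * 75.4 / 1000
= 302655.6 / 1000
= 302.66 g

302.66


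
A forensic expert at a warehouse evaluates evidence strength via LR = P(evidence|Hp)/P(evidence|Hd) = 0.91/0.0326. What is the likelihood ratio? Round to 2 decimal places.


Likelihood ratio calculation:
LR = P(E|Hp) / P(E|Hd)
LR = 0.91 / 0.0326
LR = 27.91

27.91


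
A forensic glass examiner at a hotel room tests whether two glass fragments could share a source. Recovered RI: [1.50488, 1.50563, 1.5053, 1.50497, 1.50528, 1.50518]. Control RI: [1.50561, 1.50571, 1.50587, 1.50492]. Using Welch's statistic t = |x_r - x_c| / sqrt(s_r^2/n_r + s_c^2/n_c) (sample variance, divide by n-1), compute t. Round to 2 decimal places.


Welch's t-criterion for glass RI comparison:
Recovered mean = sum / n_r = 9.03124 / 6 = 1.5052067
Control mean = sum / n_c = 6.02211 / 4 = 1.5055275
Recovered sample variance s_r^2 = 7.13467e-08
Control sample variance s_c^2 = 1.75492e-07
Welch SE (unpooled) = sqrt(s_r^2/n_r + s_c^2/n_c) = sqrt(1.18911e-08 + 4.38729e-08) = sqrt(5.5764e-08) = 0.000236144
|mean_r - mean_c| = 0.000320833
t = 0.000320833 / 0.000236144 = 1.36

1.36


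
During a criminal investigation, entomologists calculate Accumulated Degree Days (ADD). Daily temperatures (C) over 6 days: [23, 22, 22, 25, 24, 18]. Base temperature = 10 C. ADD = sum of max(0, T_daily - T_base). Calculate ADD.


Computing ADD day by day:
Day 1: max(0, 23 - 10) = 13
Day 2: max(0, 22 - 10) = 12
Day 3: max(0, 22 - 10) = 12
Day 4: max(0, 25 - 10) = 15
Day 5: max(0, 24 - 10) = 14
Day 6: max(0, 18 - 10) = 8
Total ADD = 74

74


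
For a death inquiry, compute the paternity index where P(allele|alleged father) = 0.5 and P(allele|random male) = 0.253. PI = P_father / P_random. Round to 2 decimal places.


Paternity Index calculation:
PI = P(allele|father) / P(allele|random)
PI = 0.5 / 0.253
PI = 1.98

1.98


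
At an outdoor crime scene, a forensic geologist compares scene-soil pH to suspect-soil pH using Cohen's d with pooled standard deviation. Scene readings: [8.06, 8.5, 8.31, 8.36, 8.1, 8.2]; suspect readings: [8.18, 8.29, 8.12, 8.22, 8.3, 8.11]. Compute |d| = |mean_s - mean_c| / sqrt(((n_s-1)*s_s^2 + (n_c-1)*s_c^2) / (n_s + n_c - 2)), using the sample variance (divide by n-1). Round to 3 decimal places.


Pooled-variance Cohen's d for soil pH comparison:
Scene mean = 49.53 / 6 = 8.255
Suspect mean = 49.22 / 6 = 8.203333
Scene sample variance s_s^2 = 0.02783
Suspect sample variance s_c^2 = 0.006667
Pooled variance = ((n_s-1)*s_s^2 + (n_c-1)*s_c^2) / (n_s + n_c - 2) = 0.017248
Pooled SD = sqrt(0.017248) = 0.131332
Mean difference = 0.051667
|d| = |0.051667| / 0.131332 = 0.393

0.393


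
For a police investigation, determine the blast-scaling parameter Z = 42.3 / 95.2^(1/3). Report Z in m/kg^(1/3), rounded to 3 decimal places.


Scaled distance calculation:
W^(1/3) = 95.2^(1/3) = 4.566102
Z = R / W^(1/3) = 42.3 / 4.566102
Z = 9.264 m/kg^(1/3)

9.264


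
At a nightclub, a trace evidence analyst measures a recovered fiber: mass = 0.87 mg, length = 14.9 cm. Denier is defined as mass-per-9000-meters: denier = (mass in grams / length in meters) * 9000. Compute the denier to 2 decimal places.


Denier calculation:
Mass in grams = 0.87 mg / 1000 = 0.00087 g
Length in meters = 14.9 cm / 100 = 0.149 m
Linear density = mass / length = 0.00087 / 0.149 = 0.00583893 g/m
Denier = (g/m) * 9000 = 0.00583893 * 9000 = 52.55

52.55


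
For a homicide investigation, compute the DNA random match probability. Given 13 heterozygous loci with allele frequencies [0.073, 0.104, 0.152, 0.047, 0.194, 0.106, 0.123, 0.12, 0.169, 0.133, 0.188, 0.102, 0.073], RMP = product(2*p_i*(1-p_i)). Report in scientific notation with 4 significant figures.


Computing RMP for 13 loci:
Locus 1: 2 * 0.073 * 0.927 = 0.135342
Locus 2: 2 * 0.104 * 0.896 = 0.186368
Locus 3: 2 * 0.152 * 0.848 = 0.257792
Locus 4: 2 * 0.047 * 0.953 = 0.089582
Locus 5: 2 * 0.194 * 0.806 = 0.312728
Locus 6: 2 * 0.106 * 0.894 = 0.189528
Locus 7: 2 * 0.123 * 0.877 = 0.215742
Locus 8: 2 * 0.12 * 0.88 = 0.2112
Locus 9: 2 * 0.169 * 0.831 = 0.280878
Locus 10: 2 * 0.133 * 0.867 = 0.230622
Locus 11: 2 * 0.188 * 0.812 = 0.305312
Locus 12: 2 * 0.102 * 0.898 = 0.183192
Locus 13: 2 * 0.073 * 0.927 = 0.135342
RMP = 7.714e-10

7.714e-10


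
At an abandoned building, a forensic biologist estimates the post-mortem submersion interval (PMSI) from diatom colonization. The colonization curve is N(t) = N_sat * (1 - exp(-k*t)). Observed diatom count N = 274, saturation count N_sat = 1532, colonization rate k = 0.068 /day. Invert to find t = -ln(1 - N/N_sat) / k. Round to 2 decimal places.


PMSI from diatom colonization curve:
N / N_sat = 274 / 1532 = 0.178851
1 - N/N_sat = 0.821149
ln(1 - N/N_sat) = -0.197051
t = -ln(1 - N/N_sat) / k = -(-0.197051) / 0.068 = 2.90 days

2.90


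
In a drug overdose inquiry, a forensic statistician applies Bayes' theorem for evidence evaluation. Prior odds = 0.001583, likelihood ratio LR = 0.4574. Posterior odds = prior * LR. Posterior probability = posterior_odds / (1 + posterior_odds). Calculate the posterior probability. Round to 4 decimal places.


Bayesian evidence evaluation:
Posterior odds = prior_odds * LR = 0.001583 * 0.4574 = 0.0007240642
Posterior probability = posterior_odds / (1 + posterior_odds)
= 0.0007240642 / (1 + 0.0007240642)
= 0.0007240642 / 1.0007240642
= 0.0007

0.0007


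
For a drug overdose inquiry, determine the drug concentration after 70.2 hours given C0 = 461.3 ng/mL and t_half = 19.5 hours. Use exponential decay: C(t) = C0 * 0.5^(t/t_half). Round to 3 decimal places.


Drug concentration decay:
Number of half-lives = t / t_half = 70.2 / 19.5 = 3.6
Decay factor = 0.5^3.6 = 0.08246924
C(t) = 461.3 * 0.08246924 = 38.043 ng/mL

38.043


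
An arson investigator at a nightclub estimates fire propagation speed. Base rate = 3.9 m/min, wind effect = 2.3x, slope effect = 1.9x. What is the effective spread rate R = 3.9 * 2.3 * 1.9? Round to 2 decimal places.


Fire spread rate calculation:
R = R0 * wind_factor * slope_factor
= 3.9 * 2.3 * 1.9
= 8.97 * 1.9
= 17.04 m/min

17.04


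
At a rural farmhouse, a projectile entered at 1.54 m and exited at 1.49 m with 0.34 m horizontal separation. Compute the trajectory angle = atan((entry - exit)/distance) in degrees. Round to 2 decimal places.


Bullet trajectory angle:
Height difference = 1.54 - 1.49 = 0.05 m
angle = atan(0.05 / 0.34)
angle = atan(0.147059)
angle = 8.37 degrees

8.37


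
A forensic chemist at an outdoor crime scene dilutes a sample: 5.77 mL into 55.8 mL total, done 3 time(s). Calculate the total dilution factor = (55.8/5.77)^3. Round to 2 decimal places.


Dilution factor calculation:
Single dilution = V_total / V_sample = 55.8 / 5.77 ≈ 9.670711
Number of dilutions = 3
Total DF = (55.8 / 5.77)^3 (full precision, rounded at the end) = 904.43

904.43


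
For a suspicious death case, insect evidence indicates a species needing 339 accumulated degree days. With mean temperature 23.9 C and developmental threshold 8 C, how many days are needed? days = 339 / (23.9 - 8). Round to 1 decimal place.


Insect development time:
Effective temperature = avg_temp - T_base = 23.9 - 8 = 15.9 C
Days = ADD / effective_temp = 339 / 15.9 = 21.3 days

21.3


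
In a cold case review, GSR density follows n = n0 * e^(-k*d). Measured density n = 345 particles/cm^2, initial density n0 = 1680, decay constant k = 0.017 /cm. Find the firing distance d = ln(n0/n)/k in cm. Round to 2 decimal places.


GSR distance calculation:
n0/n = 1680 / 345 = 4.869565
ln(n0/n) = 1.583005
d = 1.583005 / 0.017 = 93.12 cm

93.12


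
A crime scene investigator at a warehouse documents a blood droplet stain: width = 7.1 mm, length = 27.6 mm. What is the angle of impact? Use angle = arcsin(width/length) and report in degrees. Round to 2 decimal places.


Blood spatter impact angle calculation:
width / length = 7.1 / 27.6 = 0.257246
angle = arcsin(0.257246)
angle = 14.91 degrees

14.91


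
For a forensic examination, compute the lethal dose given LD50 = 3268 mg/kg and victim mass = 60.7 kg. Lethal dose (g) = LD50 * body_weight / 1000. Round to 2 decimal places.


Lethal dose calculation:
Lethal dose = LD50 * body_weight / 1000
= 3268 * 60.7 / 1000
= 198367.6 / 1000
= 198.37 g

198.37


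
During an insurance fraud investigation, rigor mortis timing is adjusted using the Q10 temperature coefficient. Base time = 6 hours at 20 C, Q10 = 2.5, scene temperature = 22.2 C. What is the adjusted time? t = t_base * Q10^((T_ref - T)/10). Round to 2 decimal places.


Rigor mortis time adjustment:
Exponent = (T_ref - T_actual) / 10 = (20 - 22.2) / 10 = -0.22
Q10 factor = 2.5^-0.22 = 0.81743
t_adjusted = 6 * 0.81743 = 4.90 hours

4.90


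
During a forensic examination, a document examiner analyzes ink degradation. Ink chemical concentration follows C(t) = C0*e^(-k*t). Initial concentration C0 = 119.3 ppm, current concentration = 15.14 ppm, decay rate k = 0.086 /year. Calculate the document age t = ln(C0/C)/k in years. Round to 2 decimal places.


Document age estimation:
C0/C = 119.3 / 15.14 = 7.879789
ln(C0/C) = 2.064301
t = 2.064301 / 0.086 = 24.00 years

24.00


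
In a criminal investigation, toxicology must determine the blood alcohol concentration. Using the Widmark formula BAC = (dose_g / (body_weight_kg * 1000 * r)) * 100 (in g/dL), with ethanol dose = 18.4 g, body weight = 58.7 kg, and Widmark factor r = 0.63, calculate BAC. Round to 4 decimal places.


Applying the Widmark formula:
BAC = (dose_g / (body_wt * 1000 * r)) * 100
Denominator = 58.7 * 1000 * 0.63 = 36981
BAC = (18.4 / 36981) * 100
BAC = 0.0498 g/dL

0.0498


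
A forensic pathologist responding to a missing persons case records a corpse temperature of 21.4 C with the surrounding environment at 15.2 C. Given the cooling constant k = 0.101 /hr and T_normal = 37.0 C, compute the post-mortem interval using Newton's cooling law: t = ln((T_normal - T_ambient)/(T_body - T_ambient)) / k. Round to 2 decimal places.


Using Newton's law of cooling:
t = ln((T_normal - T_ambient) / (T_body - T_ambient)) / k
T_normal - T_ambient = 21.8
T_body - T_ambient = 6.2
Ratio = 3.516129
ln(ratio) = 1.257361
t = 1.257361 / 0.101 = 12.45 hours

12.45


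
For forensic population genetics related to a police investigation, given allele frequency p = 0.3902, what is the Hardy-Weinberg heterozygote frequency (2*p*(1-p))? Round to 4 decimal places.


Hardy-Weinberg heterozygote frequency:
q = 1 - p = 1 - 0.3902 = 0.6098
2pq = 2 * 0.3902 * 0.6098 = 0.4759

0.4759


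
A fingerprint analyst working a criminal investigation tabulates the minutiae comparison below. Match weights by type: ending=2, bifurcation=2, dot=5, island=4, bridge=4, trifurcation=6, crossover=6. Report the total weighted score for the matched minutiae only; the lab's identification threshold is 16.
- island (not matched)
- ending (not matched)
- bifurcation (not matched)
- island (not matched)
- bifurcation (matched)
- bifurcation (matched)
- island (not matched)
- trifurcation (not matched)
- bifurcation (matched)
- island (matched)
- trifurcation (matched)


Weighted minutiae match score:
  island: not matched, +0
  ending: not matched, +0
  bifurcation: not matched, +0
  island: not matched, +0
  bifurcation: matched, +2 (running total 2)
  bifurcation: matched, +2 (running total 4)
  island: not matched, +0
  trifurcation: not matched, +0
  bifurcation: matched, +2 (running total 6)
  island: matched, +4 (running total 10)
  trifurcation: matched, +6 (running total 16)
Total score = 16
Threshold = 16; verdict = identification

16


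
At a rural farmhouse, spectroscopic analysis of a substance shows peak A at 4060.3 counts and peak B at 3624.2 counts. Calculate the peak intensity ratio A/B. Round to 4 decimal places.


Spectral peak ratio:
Peak A = 4060.3 counts
Peak B = 3624.2 counts
Ratio = 4060.3 / 3624.2 = 1.1203

1.1203


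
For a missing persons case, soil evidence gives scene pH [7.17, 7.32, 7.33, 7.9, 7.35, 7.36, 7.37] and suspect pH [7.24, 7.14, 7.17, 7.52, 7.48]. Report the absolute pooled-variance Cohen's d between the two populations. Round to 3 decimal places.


Pooled-variance Cohen's d for soil pH comparison:
Scene mean = 51.8 / 7 = 7.4
Suspect mean = 36.55 / 5 = 7.31
Scene sample variance s_s^2 = 0.0532
Suspect sample variance s_c^2 = 0.0316
Pooled variance = ((n_s-1)*s_s^2 + (n_c-1)*s_c^2) / (n_s + n_c - 2) = 0.04456
Pooled SD = sqrt(0.04456) = 0.211092
Mean difference = 0.09
|d| = |0.09| / 0.211092 = 0.426

0.426


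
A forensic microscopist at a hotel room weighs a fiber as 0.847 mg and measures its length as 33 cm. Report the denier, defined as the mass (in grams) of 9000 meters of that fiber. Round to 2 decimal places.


Denier calculation:
Mass in grams = 0.847 mg / 1000 = 0.000847 g
Length in meters = 33 cm / 100 = 0.33 m
Linear density = mass / length = 0.000847 / 0.33 = 0.00256667 g/m
Denier = (g/m) * 9000 = 0.00256667 * 9000 = 23.10

23.10


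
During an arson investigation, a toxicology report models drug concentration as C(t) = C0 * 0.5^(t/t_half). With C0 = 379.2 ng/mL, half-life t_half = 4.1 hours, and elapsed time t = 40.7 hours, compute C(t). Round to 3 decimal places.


Drug concentration decay:
Number of half-lives = t / t_half = 40.7 / 4.1 = 9.926829
Decay factor = 0.5^9.926829 = 0.00102737
C(t) = 379.2 * 0.00102737 = 0.390 ng/mL

0.390


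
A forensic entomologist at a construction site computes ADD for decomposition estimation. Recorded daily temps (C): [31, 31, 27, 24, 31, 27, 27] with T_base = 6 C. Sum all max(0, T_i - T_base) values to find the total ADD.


Computing ADD day by day:
Day 1: max(0, 31 - 6) = 25
Day 2: max(0, 31 - 6) = 25
Day 3: max(0, 27 - 6) = 21
Day 4: max(0, 24 - 6) = 18
Day 5: max(0, 31 - 6) = 25
Day 6: max(0, 27 - 6) = 21
Day 7: max(0, 27 - 6) = 21
Total ADD = 156

156


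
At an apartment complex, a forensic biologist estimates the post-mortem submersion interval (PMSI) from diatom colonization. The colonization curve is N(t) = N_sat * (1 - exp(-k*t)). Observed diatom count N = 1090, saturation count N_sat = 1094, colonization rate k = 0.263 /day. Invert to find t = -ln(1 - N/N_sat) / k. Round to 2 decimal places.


PMSI from diatom colonization curve:
N / N_sat = 1090 / 1094 = 0.996344
1 - N/N_sat = 0.003656
ln(1 - N/N_sat) = -5.611386
t = -ln(1 - N/N_sat) / k = -(-5.611386) / 0.263 = 21.34 days

21.34


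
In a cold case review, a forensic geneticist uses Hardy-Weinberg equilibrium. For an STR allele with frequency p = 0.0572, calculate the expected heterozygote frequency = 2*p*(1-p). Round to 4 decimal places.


Hardy-Weinberg heterozygote frequency:
q = 1 - p = 1 - 0.0572 = 0.9428
2pq = 2 * 0.0572 * 0.9428 = 0.1079

0.1079


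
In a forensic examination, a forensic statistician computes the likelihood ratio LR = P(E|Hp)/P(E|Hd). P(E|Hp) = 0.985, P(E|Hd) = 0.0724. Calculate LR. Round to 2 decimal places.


Likelihood ratio calculation:
LR = P(E|Hp) / P(E|Hd)
LR = 0.985 / 0.0724
LR = 13.60

13.60


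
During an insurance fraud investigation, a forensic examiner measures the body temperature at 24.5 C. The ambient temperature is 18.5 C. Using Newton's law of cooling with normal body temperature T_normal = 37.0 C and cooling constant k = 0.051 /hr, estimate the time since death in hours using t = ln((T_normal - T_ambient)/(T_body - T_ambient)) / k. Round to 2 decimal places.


Using Newton's law of cooling:
t = ln((T_normal - T_ambient) / (T_body - T_ambient)) / k
T_normal - T_ambient = 18.5
T_body - T_ambient = 6.0
Ratio = 3.083333
ln(ratio) = 1.126011
t = 1.126011 / 0.051 = 22.08 hours

22.08


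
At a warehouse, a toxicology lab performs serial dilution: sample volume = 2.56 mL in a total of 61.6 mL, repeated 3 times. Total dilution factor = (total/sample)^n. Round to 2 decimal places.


Dilution factor calculation:
Single dilution = V_total / V_sample = 61.6 / 2.56 ≈ 24.0625
Number of dilutions = 3
Total DF = (61.6 / 2.56)^3 (full precision, rounded at the end) = 13932.28

13932.28


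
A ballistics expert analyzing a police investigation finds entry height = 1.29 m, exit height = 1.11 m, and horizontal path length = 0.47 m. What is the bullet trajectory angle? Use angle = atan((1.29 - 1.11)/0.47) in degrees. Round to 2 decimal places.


Bullet trajectory angle:
Height difference = 1.29 - 1.11 = 0.18 m
angle = atan(0.18 / 0.47)
angle = atan(0.382979)
angle = 20.96 degrees

20.96


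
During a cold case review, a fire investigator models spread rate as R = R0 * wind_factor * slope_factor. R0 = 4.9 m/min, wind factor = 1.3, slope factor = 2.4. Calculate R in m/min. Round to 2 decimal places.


Fire spread rate calculation:
R = R0 * wind_factor * slope_factor
= 4.9 * 1.3 * 2.4
= 6.37 * 2.4
= 15.29 m/min

15.29


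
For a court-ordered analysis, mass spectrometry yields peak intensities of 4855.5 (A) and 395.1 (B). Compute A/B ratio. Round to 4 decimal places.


Spectral peak ratio:
Peak A = 4855.5 counts
Peak B = 395.1 counts
Ratio = 4855.5 / 395.1 = 12.2893

12.2893


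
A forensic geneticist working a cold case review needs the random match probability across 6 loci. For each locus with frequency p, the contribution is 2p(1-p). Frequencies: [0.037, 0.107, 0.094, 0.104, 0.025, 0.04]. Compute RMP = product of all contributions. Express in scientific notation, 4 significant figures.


Computing RMP for 6 loci:
Locus 1: 2 * 0.037 * 0.963 = 0.071262
Locus 2: 2 * 0.107 * 0.893 = 0.191102
Locus 3: 2 * 0.094 * 0.906 = 0.170328
Locus 4: 2 * 0.104 * 0.896 = 0.186368
Locus 5: 2 * 0.025 * 0.975 = 0.04875
Locus 6: 2 * 0.04 * 0.96 = 0.0768
RMP = 1.619e-06

1.619e-06


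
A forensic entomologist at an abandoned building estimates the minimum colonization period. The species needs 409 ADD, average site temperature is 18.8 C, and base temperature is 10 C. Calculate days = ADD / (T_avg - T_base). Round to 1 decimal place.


Insect development time:
Effective temperature = avg_temp - T_base = 18.8 - 10 = 8.8 C
Days = ADD / effective_temp = 409 / 8.8 = 46.5 days

46.5


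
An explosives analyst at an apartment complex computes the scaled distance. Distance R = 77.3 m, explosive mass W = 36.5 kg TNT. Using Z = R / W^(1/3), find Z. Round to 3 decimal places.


Scaled distance calculation:
W^(1/3) = 36.5^(1/3) = 3.317144
Z = R / W^(1/3) = 77.3 / 3.317144
Z = 23.303 m/kg^(1/3)

23.303


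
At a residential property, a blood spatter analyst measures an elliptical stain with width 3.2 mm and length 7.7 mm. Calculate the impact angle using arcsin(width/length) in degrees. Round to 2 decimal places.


Blood spatter impact angle calculation:
width / length = 3.2 / 7.7 = 0.415584
angle = arcsin(0.415584)
angle = 24.56 degrees

24.56


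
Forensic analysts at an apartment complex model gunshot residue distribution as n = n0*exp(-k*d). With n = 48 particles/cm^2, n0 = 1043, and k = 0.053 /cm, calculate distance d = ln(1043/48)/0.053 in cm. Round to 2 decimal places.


GSR distance calculation:
n0/n = 1043 / 48 = 21.729167
ln(n0/n) = 3.078655
d = 3.078655 / 0.053 = 58.09 cm

58.09


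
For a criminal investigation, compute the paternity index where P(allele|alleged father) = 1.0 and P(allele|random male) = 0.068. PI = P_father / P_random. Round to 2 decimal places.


Paternity Index calculation:
PI = P(allele|father) / P(allele|random)
PI = 1.0 / 0.068
PI = 14.71

14.71


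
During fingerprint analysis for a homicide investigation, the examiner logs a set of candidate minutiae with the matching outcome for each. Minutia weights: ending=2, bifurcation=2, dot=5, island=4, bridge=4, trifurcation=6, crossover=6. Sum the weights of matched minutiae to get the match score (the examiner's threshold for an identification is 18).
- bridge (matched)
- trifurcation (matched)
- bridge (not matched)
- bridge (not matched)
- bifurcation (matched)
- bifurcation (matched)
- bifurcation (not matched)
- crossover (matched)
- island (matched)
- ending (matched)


Weighted minutiae match score:
  bridge: matched, +4 (running total 4)
  trifurcation: matched, +6 (running total 10)
  bridge: not matched, +0
  bridge: not matched, +0
  bifurcation: matched, +2 (running total 12)
  bifurcation: matched, +2 (running total 14)
  bifurcation: not matched, +0
  crossover: matched, +6 (running total 20)
  island: matched, +4 (running total 24)
  ending: matched, +2 (running total 26)
Total score = 26
Threshold = 18; verdict = identification

26


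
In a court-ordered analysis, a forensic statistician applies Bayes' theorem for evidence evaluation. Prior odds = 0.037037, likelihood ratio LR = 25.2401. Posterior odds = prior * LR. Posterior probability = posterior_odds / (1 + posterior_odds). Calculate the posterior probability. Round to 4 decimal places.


Bayesian evidence evaluation:
Posterior odds = prior_odds * LR = 0.037037 * 25.2401 = 0.9348176
Posterior probability = posterior_odds / (1 + posterior_odds)
= 0.9348176 / (1 + 0.9348176)
= 0.9348176 / 1.9348176
= 0.4832

0.4832


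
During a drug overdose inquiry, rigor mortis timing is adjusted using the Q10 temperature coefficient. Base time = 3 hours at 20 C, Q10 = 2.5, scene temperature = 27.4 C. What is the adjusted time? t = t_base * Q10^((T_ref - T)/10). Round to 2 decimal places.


Rigor mortis time adjustment:
Exponent = (T_ref - T_actual) / 10 = (20 - 27.4) / 10 = -0.74
Q10 factor = 2.5^-0.74 = 0.5076
t_adjusted = 3 * 0.5076 = 1.52 hours

1.52


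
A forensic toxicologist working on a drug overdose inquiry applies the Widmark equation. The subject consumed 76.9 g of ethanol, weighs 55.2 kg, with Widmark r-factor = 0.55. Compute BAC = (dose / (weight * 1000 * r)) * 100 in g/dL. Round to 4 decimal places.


Applying the Widmark formula:
BAC = (dose_g / (body_wt * 1000 * r)) * 100
Denominator = 55.2 * 1000 * 0.55 = 30360
BAC = (76.9 / 30360) * 100
BAC = 0.2533 g/dL

0.2533


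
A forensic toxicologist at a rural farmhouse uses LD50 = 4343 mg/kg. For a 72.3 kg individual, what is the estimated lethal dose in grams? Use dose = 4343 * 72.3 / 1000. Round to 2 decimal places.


Lethal dose calculation:
Lethal dose = LD50 * body_weight / 1000
= 4343 * 72.3 / 1000
= 313998.9 / 1000
= 314.00 g

314.00


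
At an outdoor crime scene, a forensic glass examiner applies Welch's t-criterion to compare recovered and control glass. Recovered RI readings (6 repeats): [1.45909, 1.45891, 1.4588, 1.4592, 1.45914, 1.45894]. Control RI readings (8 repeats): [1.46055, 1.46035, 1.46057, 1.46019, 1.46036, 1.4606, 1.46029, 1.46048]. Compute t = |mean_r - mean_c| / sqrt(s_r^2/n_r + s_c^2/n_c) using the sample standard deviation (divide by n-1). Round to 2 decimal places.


Welch's t-criterion for glass RI comparison:
Recovered mean = sum / n_r = 8.75408 / 6 = 1.4590133
Control mean = sum / n_c = 11.68339 / 8 = 1.4604237
Recovered sample variance s_r^2 = 2.36667e-08
Control sample variance s_c^2 = 2.19411e-08
Welch SE (unpooled) = sqrt(s_r^2/n_r + s_c^2/n_c) = sqrt(3.94444e-09 + 2.74263e-09) = sqrt(6.68707e-09) = 8.17745e-05
|mean_r - mean_c| = 0.00141042
t = 0.00141042 / 8.17745e-05 = 17.25

17.25


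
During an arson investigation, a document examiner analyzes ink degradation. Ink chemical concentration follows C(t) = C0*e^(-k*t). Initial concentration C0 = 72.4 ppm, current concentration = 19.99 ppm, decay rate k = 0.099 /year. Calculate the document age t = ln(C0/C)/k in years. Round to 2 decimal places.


Document age estimation:
C0/C = 72.4 / 19.99 = 3.621811
ln(C0/C) = 1.286974
t = 1.286974 / 0.099 = 13.00 years

13.00


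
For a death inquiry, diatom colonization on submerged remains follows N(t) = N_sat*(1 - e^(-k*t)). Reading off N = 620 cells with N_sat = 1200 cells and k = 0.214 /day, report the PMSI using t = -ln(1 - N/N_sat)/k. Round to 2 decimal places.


PMSI from diatom colonization curve:
N / N_sat = 620 / 1200 = 0.516667
1 - N/N_sat = 0.483333
ln(1 - N/N_sat) = -0.727049
t = -ln(1 - N/N_sat) / k = -(-0.727049) / 0.214 = 3.40 days

3.40


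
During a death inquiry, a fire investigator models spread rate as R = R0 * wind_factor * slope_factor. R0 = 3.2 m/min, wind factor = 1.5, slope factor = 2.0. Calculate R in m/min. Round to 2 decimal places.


Fire spread rate calculation:
R = R0 * wind_factor * slope_factor
= 3.2 * 1.5 * 2.0
= 4.8 * 2.0
= 9.60 m/min

9.60


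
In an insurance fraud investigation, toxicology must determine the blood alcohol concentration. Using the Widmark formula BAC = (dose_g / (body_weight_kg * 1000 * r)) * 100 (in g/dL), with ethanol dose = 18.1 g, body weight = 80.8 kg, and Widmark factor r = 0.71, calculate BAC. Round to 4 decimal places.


Applying the Widmark formula:
BAC = (dose_g / (body_wt * 1000 * r)) * 100
Denominator = 80.8 * 1000 * 0.71 = 57368
BAC = (18.1 / 57368) * 100
BAC = 0.0316 g/dL

0.0316


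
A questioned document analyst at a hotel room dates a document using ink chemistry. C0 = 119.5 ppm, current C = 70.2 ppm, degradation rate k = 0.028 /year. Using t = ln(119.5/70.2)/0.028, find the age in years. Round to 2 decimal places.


Document age estimation:
C0/C = 119.5 / 70.2 = 1.702279
ln(C0/C) = 0.531968
t = 0.531968 / 0.028 = 19.00 years

19.00


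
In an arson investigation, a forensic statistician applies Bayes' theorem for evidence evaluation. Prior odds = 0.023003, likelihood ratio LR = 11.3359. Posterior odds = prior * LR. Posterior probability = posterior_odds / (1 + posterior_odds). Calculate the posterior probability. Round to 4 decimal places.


Bayesian evidence evaluation:
Posterior odds = prior_odds * LR = 0.023003 * 11.3359 = 0.2607597
Posterior probability = posterior_odds / (1 + posterior_odds)
= 0.2607597 / (1 + 0.2607597)
= 0.2607597 / 1.2607597
= 0.2068

0.2068


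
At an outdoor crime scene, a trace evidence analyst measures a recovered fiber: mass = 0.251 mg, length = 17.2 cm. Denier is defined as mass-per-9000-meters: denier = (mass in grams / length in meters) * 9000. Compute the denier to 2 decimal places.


Denier calculation:
Mass in grams = 0.251 mg / 1000 = 0.000251 g
Length in meters = 17.2 cm / 100 = 0.172 m
Linear density = mass / length = 0.000251 / 0.172 = 0.0014593 g/m
Denier = (g/m) * 9000 = 0.0014593 * 9000 = 13.13

13.13


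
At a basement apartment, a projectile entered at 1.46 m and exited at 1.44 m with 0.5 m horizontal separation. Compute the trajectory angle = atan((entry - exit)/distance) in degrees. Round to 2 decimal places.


Bullet trajectory angle:
Height difference = 1.46 - 1.44 = 0.02 m
angle = atan(0.02 / 0.5)
angle = atan(0.04)
angle = 2.29 degrees

2.29


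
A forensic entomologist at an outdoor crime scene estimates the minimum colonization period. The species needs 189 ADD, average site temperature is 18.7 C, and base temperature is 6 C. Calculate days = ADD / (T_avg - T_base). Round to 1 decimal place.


Insect development time:
Effective temperature = avg_temp - T_base = 18.7 - 6 = 12.7 C
Days = ADD / effective_temp = 189 / 12.7 = 14.9 days

14.9


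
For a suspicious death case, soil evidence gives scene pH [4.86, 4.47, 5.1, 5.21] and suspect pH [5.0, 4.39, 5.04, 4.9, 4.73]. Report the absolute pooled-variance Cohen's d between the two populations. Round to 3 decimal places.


Pooled-variance Cohen's d for soil pH comparison:
Scene mean = 19.64 / 4 = 4.91
Suspect mean = 24.06 / 5 = 4.812
Scene sample variance s_s^2 = 0.1074
Suspect sample variance s_c^2 = 0.06997
Pooled variance = ((n_s-1)*s_s^2 + (n_c-1)*s_c^2) / (n_s + n_c - 2) = 0.086011
Pooled SD = sqrt(0.086011) = 0.293276
Mean difference = 0.098
|d| = |0.098| / 0.293276 = 0.334

0.334


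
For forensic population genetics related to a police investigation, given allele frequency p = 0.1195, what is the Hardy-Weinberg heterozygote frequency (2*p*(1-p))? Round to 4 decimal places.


Hardy-Weinberg heterozygote frequency:
q = 1 - p = 1 - 0.1195 = 0.8805
2pq = 2 * 0.1195 * 0.8805 = 0.2104

0.2104


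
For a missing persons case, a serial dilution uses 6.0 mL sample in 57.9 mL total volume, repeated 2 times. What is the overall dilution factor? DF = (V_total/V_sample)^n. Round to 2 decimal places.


Dilution factor calculation:
Single dilution = V_total / V_sample = 57.9 / 6.0 ≈ 9.65
Number of dilutions = 2
Total DF = (57.9 / 6.0)^2 (full precision, rounded at the end) = 93.12

93.12


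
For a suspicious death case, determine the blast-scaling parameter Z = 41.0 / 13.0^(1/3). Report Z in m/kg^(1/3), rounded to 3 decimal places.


Scaled distance calculation:
W^(1/3) = 13.0^(1/3) = 2.351335
Z = R / W^(1/3) = 41.0 / 2.351335
Z = 17.437 m/kg^(1/3)

17.437


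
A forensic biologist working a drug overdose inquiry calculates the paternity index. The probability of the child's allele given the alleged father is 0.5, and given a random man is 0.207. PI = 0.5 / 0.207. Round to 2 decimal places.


Paternity Index calculation:
PI = P(allele|father) / P(allele|random)
PI = 0.5 / 0.207
PI = 2.42

2.42


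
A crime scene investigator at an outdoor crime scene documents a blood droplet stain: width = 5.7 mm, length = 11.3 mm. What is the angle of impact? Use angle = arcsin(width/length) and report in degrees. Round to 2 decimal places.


Blood spatter impact angle calculation:
width / length = 5.7 / 11.3 = 0.504425
angle = arcsin(0.504425)
angle = 30.29 degrees

30.29


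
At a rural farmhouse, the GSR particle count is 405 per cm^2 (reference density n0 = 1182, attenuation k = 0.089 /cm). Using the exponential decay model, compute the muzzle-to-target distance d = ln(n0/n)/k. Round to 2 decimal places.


GSR distance calculation:
n0/n = 1182 / 405 = 2.918519
ln(n0/n) = 1.071076
d = 1.071076 / 0.089 = 12.03 cm

12.03


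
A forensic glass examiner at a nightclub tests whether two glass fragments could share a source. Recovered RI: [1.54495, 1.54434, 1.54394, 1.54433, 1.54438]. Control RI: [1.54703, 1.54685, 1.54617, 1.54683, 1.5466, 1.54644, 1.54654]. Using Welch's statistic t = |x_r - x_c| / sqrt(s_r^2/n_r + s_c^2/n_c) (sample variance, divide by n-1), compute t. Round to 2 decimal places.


Welch's t-criterion for glass RI comparison:
Recovered mean = sum / n_r = 7.72194 / 5 = 1.544388
Control mean = sum / n_c = 10.82646 / 7 = 1.5466371
Recovered sample variance s_r^2 = 1.3057e-07
Control sample variance s_c^2 = 8.41238e-08
Welch SE (unpooled) = sqrt(s_r^2/n_r + s_c^2/n_c) = sqrt(2.6114e-08 + 1.20177e-08) = sqrt(3.81317e-08) = 0.000195273
|mean_r - mean_c| = 0.00224914
t = 0.00224914 / 0.000195273 = 11.52

11.52


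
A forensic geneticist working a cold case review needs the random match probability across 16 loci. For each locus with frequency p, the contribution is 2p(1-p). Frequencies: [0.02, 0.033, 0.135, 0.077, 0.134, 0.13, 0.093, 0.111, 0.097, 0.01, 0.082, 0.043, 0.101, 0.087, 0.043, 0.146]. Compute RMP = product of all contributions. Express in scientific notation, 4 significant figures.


Computing RMP for 16 loci:
Locus 1: 2 * 0.02 * 0.98 = 0.0392
Locus 2: 2 * 0.033 * 0.967 = 0.063822
Locus 3: 2 * 0.135 * 0.865 = 0.23355
Locus 4: 2 * 0.077 * 0.923 = 0.142142
Locus 5: 2 * 0.134 * 0.866 = 0.232088
Locus 6: 2 * 0.13 * 0.87 = 0.2262
Locus 7: 2 * 0.093 * 0.907 = 0.168702
Locus 8: 2 * 0.111 * 0.889 = 0.197358
Locus 9: 2 * 0.097 * 0.903 = 0.175182
Locus 10: 2 * 0.01 * 0.99 = 0.0198
Locus 11: 2 * 0.082 * 0.918 = 0.150552
Locus 12: 2 * 0.043 * 0.957 = 0.082302
Locus 13: 2 * 0.101 * 0.899 = 0.181598
Locus 14: 2 * 0.087 * 0.913 = 0.158862
Locus 15: 2 * 0.043 * 0.957 = 0.082302
Locus 16: 2 * 0.146 * 0.854 = 0.249368
RMP = 3.694e-15

3.694e-15


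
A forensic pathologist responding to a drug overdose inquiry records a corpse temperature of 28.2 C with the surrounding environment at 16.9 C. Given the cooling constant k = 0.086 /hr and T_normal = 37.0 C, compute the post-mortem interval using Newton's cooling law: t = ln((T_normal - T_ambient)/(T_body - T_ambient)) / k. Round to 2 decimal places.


Using Newton's law of cooling:
t = ln((T_normal - T_ambient) / (T_body - T_ambient)) / k
T_normal - T_ambient = 20.1
T_body - T_ambient = 11.3
Ratio = 1.778761
ln(ratio) = 0.575917
t = 0.575917 / 0.086 = 6.70 hours

6.70


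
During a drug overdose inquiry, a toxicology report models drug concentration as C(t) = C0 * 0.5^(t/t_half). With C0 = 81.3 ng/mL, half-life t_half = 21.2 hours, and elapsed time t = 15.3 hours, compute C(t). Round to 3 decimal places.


Drug concentration decay:
Number of half-lives = t / t_half = 15.3 / 21.2 = 0.721698
Decay factor = 0.5^0.721698 = 0.60638333
C(t) = 81.3 * 0.60638333 = 49.299 ng/mL

49.299


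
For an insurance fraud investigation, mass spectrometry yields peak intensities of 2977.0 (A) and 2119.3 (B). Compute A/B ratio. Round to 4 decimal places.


Spectral peak ratio:
Peak A = 2977.0 counts
Peak B = 2119.3 counts
Ratio = 2977.0 / 2119.3 = 1.4047

1.4047


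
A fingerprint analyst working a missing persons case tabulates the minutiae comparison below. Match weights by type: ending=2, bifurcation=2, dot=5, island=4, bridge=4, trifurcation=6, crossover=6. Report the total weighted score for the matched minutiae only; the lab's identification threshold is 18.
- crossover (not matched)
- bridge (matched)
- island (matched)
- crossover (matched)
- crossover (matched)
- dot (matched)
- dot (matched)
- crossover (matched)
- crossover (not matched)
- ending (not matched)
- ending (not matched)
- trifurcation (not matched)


Weighted minutiae match score:
  crossover: not matched, +0
  bridge: matched, +4 (running total 4)
  island: matched, +4 (running total 8)
  crossover: matched, +6 (running total 14)
  crossover: matched, +6 (running total 20)
  dot: matched, +5 (running total 25)
  dot: matched, +5 (running total 30)
  crossover: matched, +6 (running total 36)
  crossover: not matched, +0
  ending: not matched, +0
  ending: not matched, +0
  trifurcation: not matched, +0
Total score = 36
Threshold = 18; verdict = identification

36


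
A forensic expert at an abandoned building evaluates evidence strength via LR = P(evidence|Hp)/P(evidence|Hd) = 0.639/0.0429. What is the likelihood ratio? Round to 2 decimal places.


Likelihood ratio calculation:
LR = P(E|Hp) / P(E|Hd)
LR = 0.639 / 0.0429
LR = 14.90

14.90


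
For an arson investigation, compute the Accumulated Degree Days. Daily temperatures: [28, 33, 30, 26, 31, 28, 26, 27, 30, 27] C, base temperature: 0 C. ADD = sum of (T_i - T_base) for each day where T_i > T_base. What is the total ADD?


Computing ADD day by day:
Day 1: max(0, 28 - 0) = 28
Day 2: max(0, 33 - 0) = 33
Day 3: max(0, 30 - 0) = 30
Day 4: max(0, 26 - 0) = 26
Day 5: max(0, 31 - 0) = 31
Day 6: max(0, 28 - 0) = 28
Day 7: max(0, 26 - 0) = 26
Day 8: max(0, 27 - 0) = 27
Day 9: max(0, 30 - 0) = 30
Day 10: max(0, 27 - 0) = 27
Total ADD = 286

286


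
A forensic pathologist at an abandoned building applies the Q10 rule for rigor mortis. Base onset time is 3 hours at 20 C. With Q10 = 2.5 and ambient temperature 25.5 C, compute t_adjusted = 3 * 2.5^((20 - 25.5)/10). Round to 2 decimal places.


Rigor mortis time adjustment:
Exponent = (T_ref - T_actual) / 10 = (20 - 25.5) / 10 = -0.55
Q10 factor = 2.5^-0.55 = 0.60413
t_adjusted = 3 * 0.60413 = 1.81 hours

1.81


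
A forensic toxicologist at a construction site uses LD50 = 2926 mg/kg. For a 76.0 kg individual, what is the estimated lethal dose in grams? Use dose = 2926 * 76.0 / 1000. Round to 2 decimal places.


Lethal dose calculation:
Lethal dose = LD50 * body_weight / 1000
= 2926 * 76.0 / 1000
= 222376 / 1000
= 222.38 g

222.38


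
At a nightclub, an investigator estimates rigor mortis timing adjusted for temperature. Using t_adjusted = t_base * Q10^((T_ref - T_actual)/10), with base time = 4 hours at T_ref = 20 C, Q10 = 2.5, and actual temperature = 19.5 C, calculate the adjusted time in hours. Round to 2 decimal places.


Rigor mortis time adjustment:
Exponent = (T_ref - T_actual) / 10 = (20 - 19.5) / 10 = 0.05
Q10 factor = 2.5^0.05 = 1.04688
t_adjusted = 4 * 1.04688 = 4.19 hours

4.19


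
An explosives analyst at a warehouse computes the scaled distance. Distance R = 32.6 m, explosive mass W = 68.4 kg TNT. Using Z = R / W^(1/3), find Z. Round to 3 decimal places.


Scaled distance calculation:
W^(1/3) = 68.4^(1/3) = 4.089643
Z = R / W^(1/3) = 32.6 / 4.089643
Z = 7.971 m/kg^(1/3)

7.971


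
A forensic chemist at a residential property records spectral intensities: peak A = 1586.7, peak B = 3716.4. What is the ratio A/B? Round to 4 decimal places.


Spectral peak ratio:
Peak A = 1586.7 counts
Peak B = 3716.4 counts
Ratio = 1586.7 / 3716.4 = 0.4269

0.4269


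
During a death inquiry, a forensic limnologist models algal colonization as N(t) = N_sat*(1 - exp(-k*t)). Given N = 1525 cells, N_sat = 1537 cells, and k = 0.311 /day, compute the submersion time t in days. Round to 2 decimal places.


PMSI from diatom colonization curve:
N / N_sat = 1525 / 1537 = 0.992193
1 - N/N_sat = 0.007807
ln(1 - N/N_sat) = -4.852735
t = -ln(1 - N/N_sat) / k = -(-4.852735) / 0.311 = 15.60 days

15.60


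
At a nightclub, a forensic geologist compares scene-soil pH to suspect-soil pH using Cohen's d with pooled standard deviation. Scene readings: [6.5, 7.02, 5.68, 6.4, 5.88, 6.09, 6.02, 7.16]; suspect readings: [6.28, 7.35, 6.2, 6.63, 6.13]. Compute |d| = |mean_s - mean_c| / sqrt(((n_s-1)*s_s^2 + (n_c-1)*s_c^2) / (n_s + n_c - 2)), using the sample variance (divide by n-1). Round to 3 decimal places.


Pooled-variance Cohen's d for soil pH comparison:
Scene mean = 50.75 / 8 = 6.34375
Suspect mean = 32.59 / 5 = 6.518
Scene sample variance s_s^2 = 0.282284
Suspect sample variance s_c^2 = 0.25327
Pooled variance = ((n_s-1)*s_s^2 + (n_c-1)*s_c^2) / (n_s + n_c - 2) = 0.271733
Pooled SD = sqrt(0.271733) = 0.52128
Mean difference = -0.17425
|d| = |-0.17425| / 0.52128 = 0.334

0.334


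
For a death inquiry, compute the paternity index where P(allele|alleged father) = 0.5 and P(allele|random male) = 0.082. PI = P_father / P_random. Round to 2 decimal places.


Paternity Index calculation:
PI = P(allele|father) / P(allele|random)
PI = 0.5 / 0.082
PI = 6.10

6.10


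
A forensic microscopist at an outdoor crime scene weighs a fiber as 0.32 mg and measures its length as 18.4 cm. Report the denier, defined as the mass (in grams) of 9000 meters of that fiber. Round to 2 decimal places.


Denier calculation:
Mass in grams = 0.32 mg / 1000 = 0.00032 g
Length in meters = 18.4 cm / 100 = 0.184 m
Linear density = mass / length = 0.00032 / 0.184 = 0.00173913 g/m
Denier = (g/m) * 9000 = 0.00173913 * 9000 = 15.65

15.65


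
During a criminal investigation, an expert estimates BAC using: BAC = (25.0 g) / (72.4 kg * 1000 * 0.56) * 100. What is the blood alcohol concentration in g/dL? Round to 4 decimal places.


Applying the Widmark formula:
BAC = (dose_g / (body_wt * 1000 * r)) * 100
Denominator = 72.4 * 1000 * 0.56 = 40544
BAC = (25.0 / 40544) * 100
BAC = 0.0617 g/dL

0.0617


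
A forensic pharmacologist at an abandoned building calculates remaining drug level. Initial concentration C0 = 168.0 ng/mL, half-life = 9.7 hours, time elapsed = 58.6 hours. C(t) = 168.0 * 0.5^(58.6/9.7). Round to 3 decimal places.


Drug concentration decay:
Number of half-lives = t / t_half = 58.6 / 9.7 = 6.041237
Decay factor = 0.5^6.041237 = 0.01518471
C(t) = 168.0 * 0.01518471 = 2.551 ng/mL

2.551


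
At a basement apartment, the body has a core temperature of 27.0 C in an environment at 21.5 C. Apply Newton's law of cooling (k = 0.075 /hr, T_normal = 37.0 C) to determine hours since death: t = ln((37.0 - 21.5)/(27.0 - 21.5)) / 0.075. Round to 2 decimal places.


Using Newton's law of cooling:
t = ln((T_normal - T_ambient) / (T_body - T_ambient)) / k
T_normal - T_ambient = 15.5
T_body - T_ambient = 5.5
Ratio = 2.818182
ln(ratio) = 1.036092
t = 1.036092 / 0.075 = 13.81 hours

13.81
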